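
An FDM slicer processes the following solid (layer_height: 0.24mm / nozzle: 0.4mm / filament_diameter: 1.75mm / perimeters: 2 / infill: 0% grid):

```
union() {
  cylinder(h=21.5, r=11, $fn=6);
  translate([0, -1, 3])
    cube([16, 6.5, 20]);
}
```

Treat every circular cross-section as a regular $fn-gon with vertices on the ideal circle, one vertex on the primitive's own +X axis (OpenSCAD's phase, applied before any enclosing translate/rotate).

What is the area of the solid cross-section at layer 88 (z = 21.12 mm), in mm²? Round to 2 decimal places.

At z = 21.12 mm: the r=11 cylinder contributes a regular 6-gon of circumradius 11 (area = (6/2)·11.000²·sin(360°/6) = 314.37 mm²); the cube at (0, -1) (footprint 16×6.5) is included at this height (area 104.00 mm²); Combining (union): the regions partially overlap — summed areas 418.37 mm² minus the doubly-counted overlap 62.48 mm² gives 355.89 mm² — area = 355.89 mm². Overall, the cross-section is a single solid region. Net area = 355.89 mm².

355.89 mm²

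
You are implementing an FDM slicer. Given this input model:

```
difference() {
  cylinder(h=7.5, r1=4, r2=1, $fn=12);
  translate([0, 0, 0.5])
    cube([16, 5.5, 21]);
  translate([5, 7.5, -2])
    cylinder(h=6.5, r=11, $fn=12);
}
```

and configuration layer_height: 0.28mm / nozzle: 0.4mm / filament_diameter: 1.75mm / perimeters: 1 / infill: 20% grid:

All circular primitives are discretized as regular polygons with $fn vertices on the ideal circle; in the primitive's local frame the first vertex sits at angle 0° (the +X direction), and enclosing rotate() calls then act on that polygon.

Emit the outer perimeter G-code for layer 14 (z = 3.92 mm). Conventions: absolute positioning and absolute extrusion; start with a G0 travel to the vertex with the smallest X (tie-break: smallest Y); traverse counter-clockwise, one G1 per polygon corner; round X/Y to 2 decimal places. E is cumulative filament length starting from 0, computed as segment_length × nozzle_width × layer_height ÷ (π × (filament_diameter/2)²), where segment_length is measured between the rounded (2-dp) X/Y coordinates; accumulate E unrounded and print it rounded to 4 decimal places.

G0 X-2.40 Y-0.13 Z3.92
G1 X-2.11 Y-1.22 E0.0525
G1 X-1.22 Y-2.11 E0.1111
G1 X0.00 Y-2.43 E0.1699
G1 X0.51 Y-2.30 E0.1944
G1 X-0.50 Y-2.03 E0.2430
G1 X-2.40 Y-0.13 E0.3682

At z = 3.92 mm: the cone: at t=0.523 of its height the radius interpolates to r₁+(r₂−r₁)t = 2.432, giving a regular 12-gon of that circumradius; the cube is present — its section is the full 16×5.5 rectangle; the r=11 cylinder at (5, 7.5) gives a regular 12-gon of circumradius 11 (constant along its height); After the difference (first − rest): starting from the cone, the 16×5.5 cube partially overlaps it — only the 4.44 mm² overlap (of its 88.00 mm²) is removed, clipping the outline; the r=11 cylinder at (5, 7.5) partially overlaps it — only the 11.90 mm² overlap (of its 363.00 mm²) is removed, clipping the outline — 1 connected region. The outline is a single polygon with 6 vertices. Extrusion per mm of travel: 0.4 × 0.28 / (π × 0.875²) = 0.046564. Accumulating E over each segment gives final E = 0.3682.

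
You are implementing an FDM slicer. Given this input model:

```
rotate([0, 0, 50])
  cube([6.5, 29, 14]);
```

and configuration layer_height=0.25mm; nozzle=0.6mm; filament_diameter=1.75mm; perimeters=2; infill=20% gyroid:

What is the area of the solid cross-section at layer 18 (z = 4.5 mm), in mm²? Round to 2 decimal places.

At z = 4.5 mm: the cube (footprint 6.5×29) is included at this height (area 188.50 mm²); (whole slice rotated 50° about Z — lengths, areas and connectivity unchanged). Overall, the cross-section is a single solid region. Net area = 188.50 mm².

188.50 mm²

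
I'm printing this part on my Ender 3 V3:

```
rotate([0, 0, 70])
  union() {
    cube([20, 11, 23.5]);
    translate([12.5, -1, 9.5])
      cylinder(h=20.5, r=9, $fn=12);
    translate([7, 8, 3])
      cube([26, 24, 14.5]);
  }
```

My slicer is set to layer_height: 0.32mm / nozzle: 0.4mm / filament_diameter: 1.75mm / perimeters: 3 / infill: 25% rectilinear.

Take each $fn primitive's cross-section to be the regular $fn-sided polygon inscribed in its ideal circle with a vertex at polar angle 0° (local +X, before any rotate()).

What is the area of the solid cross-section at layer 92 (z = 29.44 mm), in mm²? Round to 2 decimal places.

243.00 mm²

At z = 29.44 mm: the cube is not intersected at this z (z outside [0, 23.5]); the r=9 cylinder at (12.5, -1) gives a regular 12-gon of circumradius 9 (constant along its height) (area = (12/2)·9.000²·sin(360°/12) = 243.00 mm²); the cube at (7, 8) is absent (z outside [3, 17.5]); Taking the union: only the r=9 cylinder at (12.5, -1) is present, so the union is just that shape — area = 243.00 mm²; (whole slice rotated 70° about Z — lengths, areas and connectivity unchanged). Overall, the cross-section is a single solid region. Net area = 243.00 mm².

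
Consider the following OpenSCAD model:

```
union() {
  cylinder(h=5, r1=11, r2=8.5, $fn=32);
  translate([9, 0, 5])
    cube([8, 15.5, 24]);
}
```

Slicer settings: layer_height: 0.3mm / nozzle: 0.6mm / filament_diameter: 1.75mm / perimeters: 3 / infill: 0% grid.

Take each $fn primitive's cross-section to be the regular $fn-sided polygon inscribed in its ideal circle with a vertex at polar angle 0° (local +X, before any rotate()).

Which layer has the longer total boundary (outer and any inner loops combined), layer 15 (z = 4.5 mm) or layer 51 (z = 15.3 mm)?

layer 15 (z = 4.5 mm)

Layer 15 (z = 4.5): the cone (r1=11→r2=8.5) has section circumradius 8.750 here — a regular 32-gon (perimeter = 2·32·8.750·sin(180°/32) = 54.89 mm); the cube at (9, 0) is absent (z outside [5, 29]); Combining (union): only the cone is present, so the union is just that shape — boundary = 54.89 mm. So its perimeter = 54.89 mm. Layer 51 (z = 15.3): the cone does not reach this height (z outside [0, 5]); the cube at (9, 0) is present — its section is the full 8×15.5 rectangle (perimeter 47.00 mm); Taking the union: only the 8×15.5 cube at (9, 0) is present, so the union is just that shape — boundary = 47.00 mm. So its perimeter = 47.00 mm. Layer 15 is larger (54.89 vs 47.00 mm).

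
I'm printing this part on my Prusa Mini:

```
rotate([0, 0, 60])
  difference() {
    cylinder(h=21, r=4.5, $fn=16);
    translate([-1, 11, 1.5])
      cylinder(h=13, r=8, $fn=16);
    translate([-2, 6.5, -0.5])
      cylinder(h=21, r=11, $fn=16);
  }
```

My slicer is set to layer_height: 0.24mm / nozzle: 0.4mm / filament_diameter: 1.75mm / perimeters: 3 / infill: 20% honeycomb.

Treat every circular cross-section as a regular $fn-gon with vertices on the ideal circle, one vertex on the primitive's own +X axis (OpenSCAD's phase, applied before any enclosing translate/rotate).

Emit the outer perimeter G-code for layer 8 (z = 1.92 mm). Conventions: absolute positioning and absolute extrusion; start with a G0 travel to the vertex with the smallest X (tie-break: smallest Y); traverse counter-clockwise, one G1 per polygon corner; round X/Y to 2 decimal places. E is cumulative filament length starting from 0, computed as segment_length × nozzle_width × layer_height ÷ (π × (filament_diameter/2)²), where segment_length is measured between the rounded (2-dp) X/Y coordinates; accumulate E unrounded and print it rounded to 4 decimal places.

At z = 1.92 mm: the cylinder: section is a regular 16-gon, circumradius r=4.5; the cylinder at (-1, 11): section is a regular 16-gon, circumradius r=8; the cylinder at (-2, 6.5): section is a regular 16-gon, circumradius r=11; After the difference (first − rest): starting from the r=4.5 cylinder, the r=8 cylinder at (-1, 11) partially overlaps it — only the 4.58 mm² overlap (of its 195.93 mm²) is removed, clipping the outline; the r=11 cylinder at (-2, 6.5) partially overlaps it — only the 56.21 mm² overlap (of its 370.44 mm²) is removed, clipping the outline — 1 connected region; (whole slice rotated 60° about Z — lengths, areas and connectivity unchanged). The outline is a single polygon with 6 vertices. Extrusion per mm of travel: 0.4 × 0.24 / (π × 0.875²) = 0.039912. Accumulating E over each segment gives final E = 0.3829.

G0 X3.22 Y-3.02 Z1.92
G1 X3.90 Y-2.25 E0.0410
G1 X4.46 Y-0.59 E0.1109
G1 X4.35 Y1.16 E0.1809
G1 X4.18 Y1.49 E0.1957
G1 X4.28 Y0.08 E0.2521
G1 X3.22 Y-3.02 E0.3829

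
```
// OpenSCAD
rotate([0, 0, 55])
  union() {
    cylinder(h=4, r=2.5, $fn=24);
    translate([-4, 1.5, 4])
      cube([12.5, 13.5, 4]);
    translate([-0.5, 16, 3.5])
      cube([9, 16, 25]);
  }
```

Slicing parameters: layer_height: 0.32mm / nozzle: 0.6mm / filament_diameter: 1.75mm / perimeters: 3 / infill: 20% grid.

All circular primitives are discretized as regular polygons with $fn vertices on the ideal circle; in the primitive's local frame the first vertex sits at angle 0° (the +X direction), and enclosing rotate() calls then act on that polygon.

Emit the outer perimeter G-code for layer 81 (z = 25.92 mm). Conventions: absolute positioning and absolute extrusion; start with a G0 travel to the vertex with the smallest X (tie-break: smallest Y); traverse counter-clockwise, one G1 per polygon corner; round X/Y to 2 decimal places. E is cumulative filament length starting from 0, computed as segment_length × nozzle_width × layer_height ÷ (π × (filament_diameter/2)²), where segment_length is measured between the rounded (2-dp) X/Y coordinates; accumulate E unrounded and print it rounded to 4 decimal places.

G0 X-26.50 Y17.94 Z25.92
G1 X-13.39 Y8.77 E1.2771
G1 X-8.23 Y16.14 E1.9953
G1 X-21.34 Y25.32 E3.2728
G1 X-26.50 Y17.94 E3.9916

At z = 25.92 mm: the cylinder is not intersected at this z (z outside [0, 4]); the cube at (-4, 1.5) is not intersected at this z (z outside [4, 8]); the 9×16 cube at (-0.5, 16) contributes its full rectangle; Combining (union): only the 9×16 cube at (-0.5, 16) is present, so the union is just that shape — 1 connected region; (rotated 55° about Z; rotation is an isometry so areas/perimeters/island counts are preserved). The outline is a single polygon with 4 vertices. Extrusion per mm of travel: 0.6 × 0.32 / (π × 0.875²) = 0.079824. Accumulating E over each segment gives final E = 3.9916.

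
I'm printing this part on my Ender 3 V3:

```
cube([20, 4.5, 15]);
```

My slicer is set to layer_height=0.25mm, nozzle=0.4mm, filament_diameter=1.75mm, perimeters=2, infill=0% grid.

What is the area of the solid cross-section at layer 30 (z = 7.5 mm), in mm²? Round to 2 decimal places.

At z = 7.5 mm: the cube is present — its section is the full 20×4.5 rectangle (area 90.00 mm²). Overall, the cross-section is a single solid region. Net area = 90.00 mm².

90.00 mm²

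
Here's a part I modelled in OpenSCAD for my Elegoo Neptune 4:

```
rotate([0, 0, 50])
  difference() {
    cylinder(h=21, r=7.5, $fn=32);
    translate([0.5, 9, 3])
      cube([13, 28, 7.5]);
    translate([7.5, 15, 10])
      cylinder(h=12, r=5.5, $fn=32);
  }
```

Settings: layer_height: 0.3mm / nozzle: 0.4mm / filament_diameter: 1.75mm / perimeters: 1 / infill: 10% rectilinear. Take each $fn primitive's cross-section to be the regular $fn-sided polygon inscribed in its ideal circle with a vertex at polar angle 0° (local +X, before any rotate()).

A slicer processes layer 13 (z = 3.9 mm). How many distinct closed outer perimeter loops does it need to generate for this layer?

1

At z = 3.9 mm: the r=7.5 cylinder gives a regular 32-gon of circumradius 7.5 (constant along its height); the cube at (0.5, 9) is present — its section is the full 13×28 rectangle; the cylinder at (7.5, 15) is absent (z outside [10, 22]); Subtracting the remaining from the first: starting from the r=7.5 cylinder, the 13×28 cube at (0.5, 9) misses the remaining region (no effect) — 1 connected region; (whole slice rotated 50° about Z — lengths, areas and connectivity unchanged). The result has 1 disconnected region.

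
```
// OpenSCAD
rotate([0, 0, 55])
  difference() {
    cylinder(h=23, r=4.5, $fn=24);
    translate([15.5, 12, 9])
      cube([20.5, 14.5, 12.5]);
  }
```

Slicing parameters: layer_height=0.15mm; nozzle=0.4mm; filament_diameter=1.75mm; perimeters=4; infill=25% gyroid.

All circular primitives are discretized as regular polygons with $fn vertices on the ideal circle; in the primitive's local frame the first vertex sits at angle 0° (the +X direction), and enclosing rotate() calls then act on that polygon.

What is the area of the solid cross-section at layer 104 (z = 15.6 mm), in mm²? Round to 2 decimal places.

62.89 mm²

At z = 15.6 mm: the cylinder: section is a regular 24-gon, circumradius r=4.5 (area = (24/2)·4.500²·sin(360°/24) = 62.89 mm²); the 20.5×14.5 cube at (15.5, 12) contributes its full rectangle (area 297.25 mm²); Taking the first minus the rest: starting from the r=4.5 cylinder (62.89 mm²), the 20.5×14.5 cube at (15.5, 12) misses the remaining region (no effect) — area = 62.89 mm²; (whole slice rotated 55° about Z — lengths, areas and connectivity unchanged). Overall, the cross-section is a single solid region. Net area = 62.89 mm².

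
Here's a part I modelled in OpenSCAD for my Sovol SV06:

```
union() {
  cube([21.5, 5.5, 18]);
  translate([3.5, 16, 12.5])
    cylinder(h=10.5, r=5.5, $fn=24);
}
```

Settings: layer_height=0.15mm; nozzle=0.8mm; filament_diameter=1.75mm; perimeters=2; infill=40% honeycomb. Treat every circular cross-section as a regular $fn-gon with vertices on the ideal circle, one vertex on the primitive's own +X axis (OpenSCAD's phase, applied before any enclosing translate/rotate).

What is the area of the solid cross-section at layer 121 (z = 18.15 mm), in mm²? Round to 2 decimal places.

93.95 mm²

At z = 18.15 mm: the cube is not intersected at this z (z outside [0, 18]); the cylinder at (3.5, 16): section is a regular 24-gon, circumradius r=5.5 (area = (24/2)·5.500²·sin(360°/24) = 93.95 mm²); Merging all regions: only the r=5.5 cylinder at (3.5, 16) is present, so the union is just that shape — area = 93.95 mm². Overall, the cross-section is a single solid region. Net area = 93.95 mm².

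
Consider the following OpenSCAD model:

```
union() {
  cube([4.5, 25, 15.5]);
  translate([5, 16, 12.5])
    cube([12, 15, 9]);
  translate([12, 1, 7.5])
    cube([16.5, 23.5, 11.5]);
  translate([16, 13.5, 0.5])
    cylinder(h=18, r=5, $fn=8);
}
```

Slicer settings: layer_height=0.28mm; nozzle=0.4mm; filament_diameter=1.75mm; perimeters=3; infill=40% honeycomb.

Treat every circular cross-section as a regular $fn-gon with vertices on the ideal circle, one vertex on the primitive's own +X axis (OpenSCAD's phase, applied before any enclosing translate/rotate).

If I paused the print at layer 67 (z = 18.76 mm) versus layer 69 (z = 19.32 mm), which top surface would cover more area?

layer 67 (z = 18.76 mm)

Layer 67 (z = 18.76): the cube is absent (z outside [0, 15.5]); the cube at (5, 16) (footprint 12×15) is included at this height (area 180.00 mm²); the cube at (12, 1) (footprint 16.5×23.5) is included at this height (area 387.75 mm²); the cylinder at (16, 13.5) is absent (z outside [0.5, 18.5]); Merging all regions: the regions partially overlap — summed areas 567.75 mm² minus the doubly-counted overlap 42.50 mm² gives 525.25 mm² — area = 525.25 mm². So its area = 525.25 mm². Layer 69 (z = 19.32): the cube does not reach this height (z outside [0, 15.5]); the cube at (5, 16) (footprint 12×15) is included at this height (area 180.00 mm²); the cube at (12, 1) is absent (z outside [7.5, 19]); the cylinder at (16, 13.5) does not reach this height (z outside [0.5, 18.5]); Merging all regions: only the 12×15 cube at (5, 16) is present, so the union is just that shape — area = 180.00 mm². So its area = 180.00 mm². Layer 67 is larger (525.25 vs 180.00 mm²).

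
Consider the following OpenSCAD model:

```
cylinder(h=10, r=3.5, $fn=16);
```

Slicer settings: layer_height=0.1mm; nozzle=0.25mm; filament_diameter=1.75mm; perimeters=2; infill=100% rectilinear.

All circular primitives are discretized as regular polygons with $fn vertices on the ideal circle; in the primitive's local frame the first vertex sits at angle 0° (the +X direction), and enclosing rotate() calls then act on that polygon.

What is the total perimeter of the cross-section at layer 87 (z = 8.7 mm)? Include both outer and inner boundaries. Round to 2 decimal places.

21.85 mm

At z = 8.7 mm: the cylinder: section is a regular 16-gon, circumradius r=3.5 (perimeter = 2·16·3.500·sin(180°/16) = 21.85 mm). Overall, the cross-section is a single solid region. Total boundary length (outer) = 21.85 mm.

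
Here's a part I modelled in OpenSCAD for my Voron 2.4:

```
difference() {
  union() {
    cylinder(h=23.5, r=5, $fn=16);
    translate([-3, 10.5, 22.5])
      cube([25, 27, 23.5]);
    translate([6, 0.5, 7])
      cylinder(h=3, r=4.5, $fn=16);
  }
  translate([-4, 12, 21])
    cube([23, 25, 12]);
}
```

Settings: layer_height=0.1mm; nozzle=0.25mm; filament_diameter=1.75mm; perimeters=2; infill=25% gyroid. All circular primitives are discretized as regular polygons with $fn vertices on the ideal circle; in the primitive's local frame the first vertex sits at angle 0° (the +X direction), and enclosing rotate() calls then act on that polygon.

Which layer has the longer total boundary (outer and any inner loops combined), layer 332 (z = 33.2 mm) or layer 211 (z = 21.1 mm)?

layer 332 (z = 33.2 mm)

Layer 332 (z = 33.2): the cylinder is absent (z outside [0, 23.5]); the 25×27 cube at (-3, 10.5) contributes its full rectangle (perimeter 104.00 mm); the cylinder at (6, 0.5) is not intersected at this z (z outside [7, 10]); Taking the union: only the 25×27 cube at (-3, 10.5) is present, so the union is just that shape — boundary = 104.00 mm; the cube at (-4, 12) does not reach this height (z outside [21, 33]); Taking the first minus the rest: none of the subtracted shapes is present at this height, so that combined region is unchanged — boundary = 104.00 mm. So its perimeter = 104.00 mm. Layer 211 (z = 21.1): the r=5 cylinder contributes a regular 16-gon of circumradius 5 (perimeter = 2·16·5.000·sin(180°/16) = 31.21 mm); the cube at (-3, 10.5) does not reach this height (z outside [22.5, 46]); the cylinder at (6, 0.5) is not intersected at this z (z outside [7, 10]); Combining (union): only the r=5 cylinder is present, so the union is just that shape — boundary = 31.21 mm; the 23×25 cube at (-4, 12) contributes its full rectangle (perimeter 96.00 mm); Subtracting the remaining from the first: starting from that combined region, the 23×25 cube at (-4, 12) misses the remaining region (no effect) — boundary = 31.21 mm. So its perimeter = 31.21 mm. Layer 332 is larger (104.00 vs 31.21 mm).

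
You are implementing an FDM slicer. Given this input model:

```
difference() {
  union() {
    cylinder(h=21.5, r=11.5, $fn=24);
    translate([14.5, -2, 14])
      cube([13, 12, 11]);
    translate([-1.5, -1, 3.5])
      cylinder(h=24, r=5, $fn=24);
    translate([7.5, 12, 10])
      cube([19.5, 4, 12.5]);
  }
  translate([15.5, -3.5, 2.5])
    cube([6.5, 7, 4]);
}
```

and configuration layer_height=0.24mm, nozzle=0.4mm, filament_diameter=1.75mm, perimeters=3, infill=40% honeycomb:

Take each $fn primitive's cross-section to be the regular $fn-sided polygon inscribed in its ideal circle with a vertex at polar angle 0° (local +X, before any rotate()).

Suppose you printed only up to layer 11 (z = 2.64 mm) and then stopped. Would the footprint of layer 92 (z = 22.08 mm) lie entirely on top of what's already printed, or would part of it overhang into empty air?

Compare the two slices. At z = 2.64: the cylinder: section is a regular 24-gon, circumradius r=11.5 (area = (24/2)·11.500²·sin(360°/24) = 410.75 mm²); the cube at (14.5, -2) is not intersected at this z (z outside [14, 25]); the cylinder at (-1.5, -1) does not reach this height (z outside [3.5, 27.5]); the cube at (7.5, 12) is absent (z outside [10, 22.5]); Combining (union): only the r=11.5 cylinder is present, so the union is just that shape — area = 410.75 mm²; the cube at (15.5, -3.5) (footprint 6.5×7) is included at this height (area 45.50 mm²); After the difference (first − rest): starting from that combined region (410.75 mm²), the 6.5×7 cube at (15.5, -3.5) misses the remaining region (no effect) — area = 410.75 mm². At z = 22.08: the cylinder is absent (z outside [0, 21.5]); the cube at (14.5, -2) is present — its section is the full 13×12 rectangle (area 156.00 mm²); the cylinder at (-1.5, -1): section is a regular 24-gon, circumradius r=5 (area = (24/2)·5.000²·sin(360°/24) = 77.65 mm²); the cube at (7.5, 12) (footprint 19.5×4) is included at this height (area 78.00 mm²); Taking the union: the 3 present regions are separate (no shared area or edge), so areas and boundary lengths simply add and each stays a separate island — area = 311.65 mm²; the cube at (15.5, -3.5) is absent (z outside [2.5, 6.5]); Taking the first minus the rest: none of the subtracted shapes is present at this height, so that combined region is unchanged — area = 311.65 mm². Checking containment: at z = 22.08 the cross-section extends beyond the z = 2.64 cross-section by about 234.00 mm².

part overhangs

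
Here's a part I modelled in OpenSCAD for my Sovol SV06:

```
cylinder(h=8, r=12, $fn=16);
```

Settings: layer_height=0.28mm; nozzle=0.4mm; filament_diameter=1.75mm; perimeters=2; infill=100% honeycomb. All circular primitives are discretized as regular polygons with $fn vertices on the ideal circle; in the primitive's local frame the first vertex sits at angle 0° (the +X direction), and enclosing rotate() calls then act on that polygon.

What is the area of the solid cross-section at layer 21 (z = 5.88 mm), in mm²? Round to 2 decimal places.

At z = 5.88 mm: the cylinder: section is a regular 16-gon, circumradius r=12 (area = (16/2)·12.000²·sin(360°/16) = 440.85 mm²). Overall, the cross-section is a single solid region. Net area = 440.85 mm².

440.85 mm²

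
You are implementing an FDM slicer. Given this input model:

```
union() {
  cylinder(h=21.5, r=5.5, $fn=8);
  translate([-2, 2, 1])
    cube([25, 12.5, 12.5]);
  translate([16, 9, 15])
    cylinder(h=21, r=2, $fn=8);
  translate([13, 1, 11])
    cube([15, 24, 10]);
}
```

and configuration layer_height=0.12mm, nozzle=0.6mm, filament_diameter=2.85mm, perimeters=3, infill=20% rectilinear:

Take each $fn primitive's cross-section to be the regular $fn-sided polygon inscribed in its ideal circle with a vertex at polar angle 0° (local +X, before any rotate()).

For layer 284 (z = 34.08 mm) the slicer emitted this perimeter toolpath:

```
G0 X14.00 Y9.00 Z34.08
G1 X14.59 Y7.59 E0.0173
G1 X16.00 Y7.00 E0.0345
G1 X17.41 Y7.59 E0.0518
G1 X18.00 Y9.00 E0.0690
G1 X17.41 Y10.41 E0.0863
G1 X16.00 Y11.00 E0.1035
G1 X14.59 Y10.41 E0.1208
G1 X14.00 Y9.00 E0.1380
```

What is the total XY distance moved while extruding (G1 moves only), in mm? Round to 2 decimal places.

Sum the Euclidean lengths of each G1 segment: total = 12.23 mm.

12.23 mm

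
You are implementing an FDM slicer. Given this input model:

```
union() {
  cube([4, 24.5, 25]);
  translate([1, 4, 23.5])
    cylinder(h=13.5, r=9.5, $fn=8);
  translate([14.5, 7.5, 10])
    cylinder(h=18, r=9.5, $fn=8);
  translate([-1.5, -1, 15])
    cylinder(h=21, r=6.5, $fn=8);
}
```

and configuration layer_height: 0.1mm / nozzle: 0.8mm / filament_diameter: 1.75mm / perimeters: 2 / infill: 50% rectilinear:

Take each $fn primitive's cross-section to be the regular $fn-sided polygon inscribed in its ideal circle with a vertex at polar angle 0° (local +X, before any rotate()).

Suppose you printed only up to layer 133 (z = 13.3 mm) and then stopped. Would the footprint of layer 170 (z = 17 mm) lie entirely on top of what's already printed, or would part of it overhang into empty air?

part overhangs

Compare the two slices. At z = 13.3: the cube is present — its section is the full 4×24.5 rectangle (area 98.00 mm²); the cylinder at (1, 4) is absent (z outside [23.5, 37]); the r=9.5 cylinder at (14.5, 7.5) gives a regular 8-gon of circumradius 9.5 (constant along its height) (area = (8/2)·9.500²·sin(360°/8) = 255.27 mm²); the cylinder at (-1.5, -1) is absent (z outside [15, 36]); Taking the union: the 2 present regions are separate (no shared area or edge), so areas and boundary lengths simply add and each stays a separate island — area = 353.27 mm². At z = 17: the cube (footprint 4×24.5) is included at this height (area 98.00 mm²); the cylinder at (1, 4) does not reach this height (z outside [23.5, 37]); the cylinder at (14.5, 7.5): section is a regular 8-gon, circumradius r=9.5 (area = (8/2)·9.500²·sin(360°/8) = 255.27 mm²); the r=6.5 cylinder at (-1.5, -1) gives a regular 8-gon of circumradius 6.5 (constant along its height) (area = (8/2)·6.500²·sin(360°/8) = 119.50 mm²); Combining (union): the regions partially overlap — summed areas 472.77 mm² minus the doubly-counted overlap 15.38 mm² gives 457.38 mm² — area = 457.38 mm². Checking containment: at z = 17 the cross-section extends beyond the z = 13.3 cross-section by about 104.12 mm².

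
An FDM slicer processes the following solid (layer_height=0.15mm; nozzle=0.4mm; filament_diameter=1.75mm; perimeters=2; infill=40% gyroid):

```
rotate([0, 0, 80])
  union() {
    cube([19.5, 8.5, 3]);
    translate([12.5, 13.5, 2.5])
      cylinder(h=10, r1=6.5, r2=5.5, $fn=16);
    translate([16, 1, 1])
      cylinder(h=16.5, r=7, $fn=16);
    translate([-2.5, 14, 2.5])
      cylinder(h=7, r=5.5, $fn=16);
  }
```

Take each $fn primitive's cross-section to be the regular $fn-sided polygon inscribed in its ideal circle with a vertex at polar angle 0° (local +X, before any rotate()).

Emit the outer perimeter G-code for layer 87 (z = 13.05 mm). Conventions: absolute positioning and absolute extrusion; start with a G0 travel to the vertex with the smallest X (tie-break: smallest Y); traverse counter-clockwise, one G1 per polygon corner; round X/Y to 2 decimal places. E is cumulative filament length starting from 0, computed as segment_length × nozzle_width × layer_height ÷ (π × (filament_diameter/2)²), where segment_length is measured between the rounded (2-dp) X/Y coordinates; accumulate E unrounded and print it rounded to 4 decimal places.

G0 X-5.10 Y17.15 Z13.05
G1 X-5.04 Y14.42 E0.0681
G1 X-3.94 Y11.92 E0.1362
G1 X-1.97 Y10.03 E0.2043
G1 X0.58 Y9.04 E0.2726
G1 X3.31 Y9.10 E0.3407
G1 X5.81 Y10.20 E0.4088
G1 X7.70 Y12.17 E0.4769
G1 X8.69 Y14.72 E0.5452
G1 X8.63 Y17.45 E0.6133
G1 X7.53 Y19.95 E0.6814
G1 X5.55 Y21.83 E0.7495
G1 X3.01 Y22.82 E0.8175
G1 X0.28 Y22.76 E0.8856
G1 X-2.22 Y21.66 E0.9538
G1 X-4.11 Y19.69 E1.0219
G1 X-5.10 Y17.15 E1.0899

At z = 13.05 mm: the cube is absent (z outside [0, 3]); the cone at (12.5, 13.5) does not reach this height (z outside [2.5, 12.5]); the cylinder at (16, 1): section is a regular 16-gon, circumradius r=7; the cylinder at (-2.5, 14) does not reach this height (z outside [2.5, 9.5]); Merging all regions: only the r=7 cylinder at (16, 1) is present, so the union is just that shape — 1 connected region; (whole slice rotated 80° about Z — lengths, areas and connectivity unchanged). The outline is a single polygon with 16 vertices. Extrusion per mm of travel: 0.4 × 0.15 / (π × 0.875²) = 0.024945. Accumulating E over each segment gives final E = 1.0899.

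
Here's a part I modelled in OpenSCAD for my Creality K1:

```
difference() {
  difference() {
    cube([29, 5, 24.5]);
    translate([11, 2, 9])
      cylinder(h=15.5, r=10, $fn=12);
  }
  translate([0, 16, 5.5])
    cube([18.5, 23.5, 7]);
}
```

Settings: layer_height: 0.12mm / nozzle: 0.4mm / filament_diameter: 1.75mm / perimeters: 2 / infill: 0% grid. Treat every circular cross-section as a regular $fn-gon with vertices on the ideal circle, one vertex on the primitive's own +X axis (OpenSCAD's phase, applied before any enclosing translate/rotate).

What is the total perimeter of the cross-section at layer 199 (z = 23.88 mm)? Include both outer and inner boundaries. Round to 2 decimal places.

41.03 mm

At z = 23.88 mm: the 29×5 cube contributes its full rectangle (perimeter 68.00 mm); the cylinder at (11, 2): section is a regular 12-gon, circumradius r=10 (perimeter = 2·12·10.000·sin(180°/12) = 62.12 mm); Taking the first minus the rest: starting from the 29×5 cube, the r=10 cylinder at (11, 2) partially overlaps it — only the 96.52 mm² overlap (of its 300.00 mm²) is removed, clipping the outline — boundary = 41.03 mm; the cube at (0, 16) is absent (z outside [5.5, 12.5]); Subtracting the remaining from the first: none of the subtracted shapes is present at this height, so the result so far is unchanged — boundary = 41.03 mm. Overall, the cross-section has 2 separate islands. Total boundary length (outer) = 41.03 mm.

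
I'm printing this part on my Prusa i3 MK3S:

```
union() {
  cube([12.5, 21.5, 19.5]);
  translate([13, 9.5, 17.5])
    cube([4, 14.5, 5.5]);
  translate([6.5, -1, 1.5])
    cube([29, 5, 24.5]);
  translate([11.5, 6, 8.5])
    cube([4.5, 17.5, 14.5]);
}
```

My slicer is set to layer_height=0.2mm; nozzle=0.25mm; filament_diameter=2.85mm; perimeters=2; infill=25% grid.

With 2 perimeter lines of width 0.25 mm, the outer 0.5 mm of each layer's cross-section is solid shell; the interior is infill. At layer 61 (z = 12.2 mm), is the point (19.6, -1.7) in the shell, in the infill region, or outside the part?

outside

At z = 12.2 mm: the cube is present — its section is the full 12.5×21.5 rectangle; the cube at (13, 9.5) is absent (z outside [17.5, 23]); the cube at (6.5, -1) is present — its section is the full 29×5 rectangle; the 4.5×17.5 cube at (11.5, 6) contributes its full rectangle; Taking the union: the regions partially overlap (shared area 39.50 mm²), so overlapping operands fuse into one piece — 1 connected region. Overall, the cross-section is a single solid region. The nearest boundary edge runs (35.50, -1.00)→(6.50, -1.00); distance from the point to it = 0.70 mm. The point is not inside any of the regions above, so it lies outside the cross-section (0.70 mm from the nearest boundary).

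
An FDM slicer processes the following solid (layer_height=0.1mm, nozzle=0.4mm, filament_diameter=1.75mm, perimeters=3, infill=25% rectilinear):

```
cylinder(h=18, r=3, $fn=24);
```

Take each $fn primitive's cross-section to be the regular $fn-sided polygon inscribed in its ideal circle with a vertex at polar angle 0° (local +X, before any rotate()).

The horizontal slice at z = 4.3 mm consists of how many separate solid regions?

1

At z = 4.3 mm: the r=3 cylinder contributes a regular 24-gon of circumradius 3. The result has 1 disconnected region.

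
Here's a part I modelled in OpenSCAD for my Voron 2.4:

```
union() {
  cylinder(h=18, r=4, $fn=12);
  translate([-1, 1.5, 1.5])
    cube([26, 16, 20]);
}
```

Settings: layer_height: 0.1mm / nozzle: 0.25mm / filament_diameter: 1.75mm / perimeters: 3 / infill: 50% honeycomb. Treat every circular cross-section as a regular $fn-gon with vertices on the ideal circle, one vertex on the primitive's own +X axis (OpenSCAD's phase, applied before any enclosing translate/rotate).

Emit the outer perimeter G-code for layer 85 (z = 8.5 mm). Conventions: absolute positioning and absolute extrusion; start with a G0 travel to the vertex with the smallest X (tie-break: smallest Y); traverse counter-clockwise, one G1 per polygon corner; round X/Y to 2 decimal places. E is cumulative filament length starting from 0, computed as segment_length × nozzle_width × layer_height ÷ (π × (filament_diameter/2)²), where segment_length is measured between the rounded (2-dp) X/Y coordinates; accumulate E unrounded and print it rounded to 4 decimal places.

G0 X-4.00 Y0.00 Z8.50
G1 X-3.46 Y-2.00 E0.0215
G1 X-2.00 Y-3.46 E0.0430
G1 X0.00 Y-4.00 E0.0645
G1 X2.00 Y-3.46 E0.0861
G1 X3.46 Y-2.00 E0.1075
G1 X4.00 Y0.00 E0.1290
G1 X3.60 Y1.50 E0.1452
G1 X25.00 Y1.50 E0.3676
G1 X25.00 Y17.50 E0.5339
G1 X-1.00 Y17.50 E0.8042
G1 X-1.00 Y3.73 E0.9473
G1 X-2.00 Y3.46 E0.9580
G1 X-3.46 Y2.00 E0.9795
G1 X-4.00 Y0.00 E1.0010

At z = 8.5 mm: the r=4 cylinder gives a regular 12-gon of circumradius 4 (constant along its height); the 26×16 cube at (-1, 1.5) contributes its full rectangle; Taking the union: the regions partially overlap (shared area 8.67 mm²), so overlapping operands fuse into one piece — 1 connected region. The outline is a single polygon with 14 vertices. Extrusion per mm of travel: 0.25 × 0.1 / (π × 0.875²) = 0.010394. Accumulating E over each segment gives final E = 1.0010.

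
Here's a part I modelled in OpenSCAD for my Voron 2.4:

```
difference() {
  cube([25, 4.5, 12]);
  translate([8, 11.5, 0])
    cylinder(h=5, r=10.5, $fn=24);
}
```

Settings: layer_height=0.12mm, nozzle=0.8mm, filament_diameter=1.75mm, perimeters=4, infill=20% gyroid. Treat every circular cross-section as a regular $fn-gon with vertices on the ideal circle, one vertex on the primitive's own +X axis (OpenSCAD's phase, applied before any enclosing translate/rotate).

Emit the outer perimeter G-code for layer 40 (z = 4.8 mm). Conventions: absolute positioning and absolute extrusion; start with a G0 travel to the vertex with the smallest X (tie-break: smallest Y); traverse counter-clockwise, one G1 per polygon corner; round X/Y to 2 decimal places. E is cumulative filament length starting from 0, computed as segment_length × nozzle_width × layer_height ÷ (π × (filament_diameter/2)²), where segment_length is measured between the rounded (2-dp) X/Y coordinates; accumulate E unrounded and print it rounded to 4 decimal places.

At z = 4.8 mm: the cube (footprint 25×4.5) is included at this height; the cylinder at (8, 11.5): section is a regular 24-gon, circumradius r=10.5; After the difference (first − rest): starting from the 25×4.5 cube, the r=10.5 cylinder at (8, 11.5) partially overlaps it — only the 36.92 mm² overlap (of its 342.42 mm²) is removed, clipping the outline — 1 connected region. The outline is a single polygon with 13 vertices. Extrusion per mm of travel: 0.8 × 0.12 / (π × 0.875²) = 0.039912. Accumulating E over each segment gives final E = 2.4351.

G0 X0.00 Y0.00 Z4.80
G1 X25.00 Y0.00 E0.9978
G1 X25.00 Y4.50 E1.1774
G1 X15.75 Y4.50 E1.5466
G1 X15.42 Y4.08 E1.5679
G1 X13.25 Y2.41 E1.6772
G1 X10.72 Y1.36 E1.7865
G1 X8.00 Y1.00 E1.8960
G1 X5.28 Y1.36 E2.0055
G1 X2.75 Y2.41 E2.1149
G1 X0.58 Y4.08 E2.2242
G1 X0.25 Y4.50 E2.2455
G1 X0.00 Y4.50 E2.2555
G1 X0.00 Y0.00 E2.4351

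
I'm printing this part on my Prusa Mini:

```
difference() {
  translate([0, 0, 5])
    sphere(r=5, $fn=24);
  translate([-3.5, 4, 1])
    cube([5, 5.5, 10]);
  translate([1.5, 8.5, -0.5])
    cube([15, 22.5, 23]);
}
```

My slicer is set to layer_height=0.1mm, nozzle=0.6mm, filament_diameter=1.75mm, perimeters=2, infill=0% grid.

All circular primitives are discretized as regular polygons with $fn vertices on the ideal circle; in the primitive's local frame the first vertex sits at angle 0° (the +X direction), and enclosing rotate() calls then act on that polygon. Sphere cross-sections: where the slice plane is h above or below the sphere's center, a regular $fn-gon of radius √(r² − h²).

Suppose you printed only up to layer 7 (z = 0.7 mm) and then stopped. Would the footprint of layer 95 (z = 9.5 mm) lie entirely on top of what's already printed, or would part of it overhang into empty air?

Compare the two slices. At z = 0.7: the sphere: section is a regular 24-gon, circumradius = √(r²−h²) = √(5²−4.3²) = 2.551 (area = (24/2)·2.551²·sin(360°/24) = 20.22 mm²); the cube at (-3.5, 4) does not reach this height (z outside [1, 11]); the cube at (1.5, 8.5) is present — its section is the full 15×22.5 rectangle (area 337.50 mm²); Taking the first minus the rest: starting from the r=5 sphere (20.22 mm²), the 15×22.5 cube at (1.5, 8.5) misses the remaining region (no effect) — area = 20.22 mm². At z = 9.5: the sphere: section is a regular 24-gon, circumradius = √(r²−h²) = √(5²−4.5²) = 2.179 (area = (24/2)·2.179²·sin(360°/24) = 14.75 mm²); the cube at (-3.5, 4) is present — its section is the full 5×5.5 rectangle (area 27.50 mm²); the 15×22.5 cube at (1.5, 8.5) contributes its full rectangle (area 337.50 mm²); Taking the first minus the rest: starting from the r=5 sphere (14.75 mm²), the 5×5.5 cube at (-3.5, 4) misses the remaining region (no effect); the 15×22.5 cube at (1.5, 8.5) misses the remaining region (no effect) — area = 14.75 mm². Checking containment: the cross-section at z = 9.5 is a subset of the cross-section at z = 0.7.

entirely on top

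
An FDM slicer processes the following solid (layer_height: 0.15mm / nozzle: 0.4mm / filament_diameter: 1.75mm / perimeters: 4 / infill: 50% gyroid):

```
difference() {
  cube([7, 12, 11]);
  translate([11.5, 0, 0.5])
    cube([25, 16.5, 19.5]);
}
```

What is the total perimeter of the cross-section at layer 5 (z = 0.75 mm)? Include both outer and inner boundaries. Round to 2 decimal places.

At z = 0.75 mm: the cube is present — its section is the full 7×12 rectangle (perimeter 38.00 mm); the cube at (11.5, 0) is present — its section is the full 25×16.5 rectangle (perimeter 83.00 mm); Subtracting the remaining from the first: starting from the 7×12 cube, the 25×16.5 cube at (11.5, 0) misses the remaining region (no effect) — boundary = 38.00 mm. Overall, the cross-section is a single solid region. Total boundary length (outer) = 38.00 mm.

38.00 mm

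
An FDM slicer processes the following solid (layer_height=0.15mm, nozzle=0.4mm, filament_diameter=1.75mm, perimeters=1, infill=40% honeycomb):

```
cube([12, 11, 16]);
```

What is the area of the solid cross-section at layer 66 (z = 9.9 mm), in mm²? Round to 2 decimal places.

At z = 9.9 mm: the cube (footprint 12×11) is included at this height (area 132.00 mm²). Overall, the cross-section is a single solid region. Net area = 132.00 mm².

132.00 mm²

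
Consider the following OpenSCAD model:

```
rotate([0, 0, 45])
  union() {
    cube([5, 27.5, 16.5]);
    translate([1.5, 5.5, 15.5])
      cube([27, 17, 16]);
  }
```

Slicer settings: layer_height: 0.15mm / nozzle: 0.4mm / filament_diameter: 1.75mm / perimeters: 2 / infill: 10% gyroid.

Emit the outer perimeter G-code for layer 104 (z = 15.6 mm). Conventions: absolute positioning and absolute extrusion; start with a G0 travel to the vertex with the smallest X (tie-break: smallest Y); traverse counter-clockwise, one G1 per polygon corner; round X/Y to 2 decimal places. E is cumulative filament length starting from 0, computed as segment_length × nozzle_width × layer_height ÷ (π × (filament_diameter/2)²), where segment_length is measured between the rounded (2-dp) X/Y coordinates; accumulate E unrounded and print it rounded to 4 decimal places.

At z = 15.6 mm: the cube is present — its section is the full 5×27.5 rectangle; the cube at (1.5, 5.5) (footprint 27×17) is included at this height; Combining (union): the regions partially overlap (shared area 59.50 mm²), so overlapping operands fuse into one piece — 1 connected region; (whole slice rotated 45° about Z — lengths, areas and connectivity unchanged). The outline is a single polygon with 8 vertices. Extrusion per mm of travel: 0.4 × 0.15 / (π × 0.875²) = 0.024945. Accumulating E over each segment gives final E = 2.7936.

G0 X-19.45 Y19.45 Z15.60
G1 X0.00 Y0.00 E0.6862
G1 X3.54 Y3.54 E0.8110
G1 X-0.35 Y7.42 E0.9481
G1 X16.26 Y24.04 E1.5342
G1 X4.24 Y36.06 E1.9583
G1 X-12.37 Y19.45 E2.5442
G1 X-15.91 Y22.98 E2.6689
G1 X-19.45 Y19.45 E2.7936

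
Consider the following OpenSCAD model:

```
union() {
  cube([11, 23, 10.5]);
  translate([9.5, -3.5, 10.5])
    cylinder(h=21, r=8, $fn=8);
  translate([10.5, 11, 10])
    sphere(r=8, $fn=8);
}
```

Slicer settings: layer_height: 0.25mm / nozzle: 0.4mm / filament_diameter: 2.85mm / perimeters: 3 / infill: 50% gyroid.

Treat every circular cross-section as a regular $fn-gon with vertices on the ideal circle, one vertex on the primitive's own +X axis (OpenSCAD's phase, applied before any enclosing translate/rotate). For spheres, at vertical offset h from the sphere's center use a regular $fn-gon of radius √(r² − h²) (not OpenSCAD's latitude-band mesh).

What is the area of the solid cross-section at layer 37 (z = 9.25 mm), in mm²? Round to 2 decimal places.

At z = 9.25 mm: the 11×23 cube contributes its full rectangle (area 253.00 mm²); the cylinder at (9.5, -3.5) is not intersected at this z (z outside [10.5, 31.5]); the sphere at (10.5, 11): section is a regular 8-gon, circumradius = √(r²−h²) = √(8²−0.75²) = 7.965 (area = (8/2)·7.965²·sin(360°/8) = 179.43 mm²); Taking the union: the regions partially overlap — summed areas 432.43 mm² minus the doubly-counted overlap 97.58 mm² gives 334.85 mm² — area = 334.85 mm². Overall, the cross-section is a single solid region. Net area = 334.85 mm².

334.85 mm²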